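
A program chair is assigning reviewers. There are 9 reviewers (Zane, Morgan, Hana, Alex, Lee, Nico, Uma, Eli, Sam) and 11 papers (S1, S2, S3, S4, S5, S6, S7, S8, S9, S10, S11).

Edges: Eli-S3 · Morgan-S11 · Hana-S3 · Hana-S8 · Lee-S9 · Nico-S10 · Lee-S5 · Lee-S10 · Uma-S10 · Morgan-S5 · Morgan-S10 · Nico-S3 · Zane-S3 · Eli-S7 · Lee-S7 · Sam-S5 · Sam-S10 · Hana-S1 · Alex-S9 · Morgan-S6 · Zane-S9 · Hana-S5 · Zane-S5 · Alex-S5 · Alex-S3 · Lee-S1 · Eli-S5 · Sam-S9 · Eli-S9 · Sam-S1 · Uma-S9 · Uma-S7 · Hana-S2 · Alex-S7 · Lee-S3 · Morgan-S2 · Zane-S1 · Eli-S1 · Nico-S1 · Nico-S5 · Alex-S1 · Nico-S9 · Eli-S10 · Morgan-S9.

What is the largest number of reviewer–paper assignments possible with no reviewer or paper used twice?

A valid assignment of size 8: Zane→S5, Morgan→S6, Hana→S2, Alex→S3, Lee→S1, Nico→S9, Uma→S10, Eli→S7.
The set {Zane, Alex, Lee, Nico, Uma, Eli, Sam} has only 6 neighbours ({S1, S10, S3, S5, S7, S9}), so by Hall's theorem at most 8 of the 9 reviewers can be matched.

8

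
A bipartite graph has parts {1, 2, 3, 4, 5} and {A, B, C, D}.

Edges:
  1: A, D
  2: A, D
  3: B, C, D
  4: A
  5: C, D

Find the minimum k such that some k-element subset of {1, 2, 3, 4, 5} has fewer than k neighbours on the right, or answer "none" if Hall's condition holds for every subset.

Take S = {1, 2, 4}. Its neighbourhood is {A, D}, so |N(S)| = 2 < |S| = 3.
Every subset of size less than 3 has at least as many neighbours as members, so 3 is the minimum.

3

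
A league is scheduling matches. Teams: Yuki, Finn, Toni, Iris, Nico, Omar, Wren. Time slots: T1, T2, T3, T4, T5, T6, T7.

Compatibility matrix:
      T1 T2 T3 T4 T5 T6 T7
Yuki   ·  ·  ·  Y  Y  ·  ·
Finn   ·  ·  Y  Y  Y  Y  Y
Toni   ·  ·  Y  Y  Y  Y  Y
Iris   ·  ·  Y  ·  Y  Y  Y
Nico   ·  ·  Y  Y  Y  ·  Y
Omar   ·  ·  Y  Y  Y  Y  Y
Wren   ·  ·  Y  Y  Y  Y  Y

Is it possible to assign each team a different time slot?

The set {Yuki, Finn, Toni, Iris, Nico, Omar, Wren} has only 5 neighbours ({T3, T4, T5, T6, T7}), so by Hall's theorem at most 5 of the 7 teams can be matched.
Hence no matching covers every team.

No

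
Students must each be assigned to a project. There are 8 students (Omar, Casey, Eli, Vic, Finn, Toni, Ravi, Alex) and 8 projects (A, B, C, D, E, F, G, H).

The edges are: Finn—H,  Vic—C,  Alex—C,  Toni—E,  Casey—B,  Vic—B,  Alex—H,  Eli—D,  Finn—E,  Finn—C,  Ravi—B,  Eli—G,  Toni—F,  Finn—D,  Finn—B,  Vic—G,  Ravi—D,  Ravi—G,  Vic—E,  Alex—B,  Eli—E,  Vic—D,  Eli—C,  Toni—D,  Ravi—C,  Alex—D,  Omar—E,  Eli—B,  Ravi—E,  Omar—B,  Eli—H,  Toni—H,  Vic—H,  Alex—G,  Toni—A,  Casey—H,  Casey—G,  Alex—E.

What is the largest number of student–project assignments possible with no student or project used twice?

7

One maximum matching: Omar-B, Casey-H, Eli-E, Vic-C, Finn-D, Toni-A, Ravi-G.
The set {Omar, Casey, Eli, Vic, Finn, Ravi, Alex} has only 6 neighbours ({B, C, D, E, G, H}), so by Hall's theorem at most 7 of the 8 students can be matched.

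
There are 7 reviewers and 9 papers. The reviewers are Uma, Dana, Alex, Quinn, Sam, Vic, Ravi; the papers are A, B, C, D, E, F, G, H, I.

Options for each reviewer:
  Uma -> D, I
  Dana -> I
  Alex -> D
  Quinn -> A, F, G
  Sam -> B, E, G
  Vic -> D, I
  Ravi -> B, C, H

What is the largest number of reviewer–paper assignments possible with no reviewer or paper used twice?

5

One maximum matching: Uma–D, Dana–I, Quinn–F, Sam–E, Ravi–B.
The set {Uma, Dana, Alex, Vic} has only 2 neighbours ({D, I}), so by Hall's theorem at most 5 of the 7 reviewers can be matched.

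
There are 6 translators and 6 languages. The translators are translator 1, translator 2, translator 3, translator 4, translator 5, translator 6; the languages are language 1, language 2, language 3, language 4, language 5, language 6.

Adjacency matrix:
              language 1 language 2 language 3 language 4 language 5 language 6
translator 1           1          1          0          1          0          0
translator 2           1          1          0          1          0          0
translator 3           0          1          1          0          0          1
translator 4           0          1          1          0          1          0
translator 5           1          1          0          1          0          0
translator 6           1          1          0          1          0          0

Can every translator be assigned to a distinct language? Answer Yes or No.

No

The set {translator 1, translator 2, translator 5, translator 6} has only 3 neighbours ({language 1, language 2, language 4}), so by Hall's theorem at most 5 of the 6 translators can be matched.
Hence no matching covers every translator.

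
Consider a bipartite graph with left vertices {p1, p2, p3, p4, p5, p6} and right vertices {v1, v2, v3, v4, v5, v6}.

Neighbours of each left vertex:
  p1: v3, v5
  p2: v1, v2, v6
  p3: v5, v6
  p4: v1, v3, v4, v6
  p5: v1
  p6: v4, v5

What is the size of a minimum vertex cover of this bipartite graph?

The 6 edges p1–v3, p2–v2, p3–v5, p4–v6, p5–v1, p6–v4 form a matching, so any vertex cover needs at least 6 vertices (one per matched edge).
Conversely {p1, p2, p3, p4, p5, p6} meets every edge and has exactly 6 vertices, so 6 is optimal.

6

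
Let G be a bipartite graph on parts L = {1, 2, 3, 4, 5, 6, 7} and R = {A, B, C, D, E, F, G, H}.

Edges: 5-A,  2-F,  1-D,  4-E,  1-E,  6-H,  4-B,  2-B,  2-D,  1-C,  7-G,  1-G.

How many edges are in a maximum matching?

A valid assignment of size 6: 1-E, 2-F, 4-B, 5-A, 6-H, 7-G.
The set {3} has only 0 neighbours (∅), so by Hall's theorem at most 6 of the 7 left vertices can be matched.

6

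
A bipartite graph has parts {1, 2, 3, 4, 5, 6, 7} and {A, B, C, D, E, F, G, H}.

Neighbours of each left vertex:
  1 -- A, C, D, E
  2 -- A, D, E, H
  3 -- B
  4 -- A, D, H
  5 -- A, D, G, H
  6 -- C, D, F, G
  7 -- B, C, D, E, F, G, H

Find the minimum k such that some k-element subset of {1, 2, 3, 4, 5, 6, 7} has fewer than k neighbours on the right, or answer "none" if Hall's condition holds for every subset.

none

A matching saturating every left vertex exists, for instance 1→C, 2→E, 3→B, 4→H, 5→D, 6→F, 7→G.
By Hall's marriage theorem, this means |N(S)| ≥ |S| for every subset S, so no violating subset exists.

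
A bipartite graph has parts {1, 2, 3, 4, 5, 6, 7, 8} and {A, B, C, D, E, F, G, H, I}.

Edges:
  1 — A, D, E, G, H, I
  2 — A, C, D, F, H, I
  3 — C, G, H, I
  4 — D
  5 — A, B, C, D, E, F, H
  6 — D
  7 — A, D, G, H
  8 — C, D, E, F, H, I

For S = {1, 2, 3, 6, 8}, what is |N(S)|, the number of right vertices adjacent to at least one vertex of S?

The union of neighbours of {1, 2, 3, 6, 8} is {A, C, D, E, F, G, H, I}, which has 8 elements.
Since |N(S)| = 8 ≥ |S| = 5, Hall's condition holds for this subset.

8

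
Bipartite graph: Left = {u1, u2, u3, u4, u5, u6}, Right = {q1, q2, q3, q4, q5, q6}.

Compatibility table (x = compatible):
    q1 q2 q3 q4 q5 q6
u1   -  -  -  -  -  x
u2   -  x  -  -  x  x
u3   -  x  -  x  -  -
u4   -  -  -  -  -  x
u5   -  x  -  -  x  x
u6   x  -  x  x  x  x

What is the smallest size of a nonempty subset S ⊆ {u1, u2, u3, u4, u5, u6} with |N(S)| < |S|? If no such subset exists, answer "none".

2

Take S = {u1, u4}. Its neighbourhood is {q6}, so |N(S)| = 1 < |S| = 2.
No single vertex violates Hall's condition since each has at least one neighbour, so 2 is the minimum.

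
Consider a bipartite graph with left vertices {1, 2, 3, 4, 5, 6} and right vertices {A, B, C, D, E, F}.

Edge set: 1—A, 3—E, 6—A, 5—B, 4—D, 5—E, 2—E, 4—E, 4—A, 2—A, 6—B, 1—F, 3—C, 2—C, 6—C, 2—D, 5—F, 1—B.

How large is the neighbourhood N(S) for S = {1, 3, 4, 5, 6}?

The union of neighbours of {1, 3, 4, 5, 6} is {A, B, C, D, E, F}, which has 6 elements.
Since |N(S)| = 6 ≥ |S| = 5, Hall's condition holds for this subset.

6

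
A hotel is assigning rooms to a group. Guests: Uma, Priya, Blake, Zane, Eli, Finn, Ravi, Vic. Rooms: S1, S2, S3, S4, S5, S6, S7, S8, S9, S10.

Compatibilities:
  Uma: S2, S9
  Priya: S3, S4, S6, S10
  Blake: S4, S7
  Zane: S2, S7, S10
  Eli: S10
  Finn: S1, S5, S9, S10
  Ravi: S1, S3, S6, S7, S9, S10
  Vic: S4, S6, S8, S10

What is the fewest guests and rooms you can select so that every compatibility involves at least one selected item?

A maximum matching has 8 edges (e.g. Uma–S9, Priya–S3, Blake–S4, Zane–S2, Eli–S10, Finn–S1, Ravi–S7, Vic–S6).
By König's theorem the minimum vertex cover has the same size. One such cover is {Uma, Priya, Blake, Zane, Eli, Finn, Ravi, Vic}.

8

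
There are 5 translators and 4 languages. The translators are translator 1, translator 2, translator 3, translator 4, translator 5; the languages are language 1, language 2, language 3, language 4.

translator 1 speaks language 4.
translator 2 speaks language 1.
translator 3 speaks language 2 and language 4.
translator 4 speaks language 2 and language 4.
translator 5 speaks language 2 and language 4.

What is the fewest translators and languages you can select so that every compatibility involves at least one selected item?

A maximum matching has 3 edges (e.g. translator 1–language 4, translator 2–language 1, translator 3–language 2).
By König's theorem the minimum vertex cover has the same size. One such cover is {translator 2, language 2, language 4}.

3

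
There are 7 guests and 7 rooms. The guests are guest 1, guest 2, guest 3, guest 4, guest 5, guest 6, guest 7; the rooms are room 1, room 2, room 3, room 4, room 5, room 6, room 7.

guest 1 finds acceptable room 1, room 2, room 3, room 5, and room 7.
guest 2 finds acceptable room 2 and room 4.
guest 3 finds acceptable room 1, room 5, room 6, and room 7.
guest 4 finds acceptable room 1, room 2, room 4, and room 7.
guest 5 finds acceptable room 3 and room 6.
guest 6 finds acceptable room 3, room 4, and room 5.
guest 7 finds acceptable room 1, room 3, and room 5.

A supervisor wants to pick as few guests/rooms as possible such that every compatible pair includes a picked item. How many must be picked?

7

The 7 edges guest 1–room 5, guest 2–room 2, guest 3–room 1, guest 4–room 7, guest 5–room 6, guest 6–room 4, guest 7–room 3 form a matching, so any vertex cover needs at least 7 vertices (one per matched edge).
Conversely {guest 1, guest 2, guest 3, guest 4, guest 5, guest 6, guest 7} meets every edge and has exactly 7 vertices, so 7 is optimal.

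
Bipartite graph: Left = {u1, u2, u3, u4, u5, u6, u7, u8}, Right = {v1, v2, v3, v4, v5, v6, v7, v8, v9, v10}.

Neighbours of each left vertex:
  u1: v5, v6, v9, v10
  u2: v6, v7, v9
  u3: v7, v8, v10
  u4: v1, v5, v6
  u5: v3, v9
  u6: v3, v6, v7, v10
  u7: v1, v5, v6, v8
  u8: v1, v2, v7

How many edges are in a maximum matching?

8

A valid assignment of size 8: u1→v10, u2→v9, u3→v8, u4→v1, u5→v3, u6→v7, u7→v6, u8→v2.
All 8 left vertices are matched, so no larger matching exists.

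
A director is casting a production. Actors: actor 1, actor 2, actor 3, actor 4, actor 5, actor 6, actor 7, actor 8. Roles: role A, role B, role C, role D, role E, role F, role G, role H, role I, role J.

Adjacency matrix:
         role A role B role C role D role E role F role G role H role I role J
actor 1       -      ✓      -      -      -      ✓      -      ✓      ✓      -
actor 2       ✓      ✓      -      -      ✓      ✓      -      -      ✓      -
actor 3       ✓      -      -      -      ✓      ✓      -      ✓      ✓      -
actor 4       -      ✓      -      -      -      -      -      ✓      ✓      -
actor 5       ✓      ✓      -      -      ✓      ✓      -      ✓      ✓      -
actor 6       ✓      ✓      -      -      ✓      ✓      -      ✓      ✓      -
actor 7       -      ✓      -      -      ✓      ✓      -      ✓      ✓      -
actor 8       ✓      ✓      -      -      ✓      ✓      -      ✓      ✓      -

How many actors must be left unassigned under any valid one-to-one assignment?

A valid assignment of size 6: actor 1–role I, actor 2–role A, actor 3–role E, actor 4–role H, actor 5–role B, actor 6–role F.
The set {actor 1, actor 2, actor 3, actor 4, actor 5, actor 6, actor 7, actor 8} has only 6 neighbours ({role A, role B, role E, role F, role H, role I}), so by Hall's theorem at most 6 of the 8 actors can be matched.
That matches 6 of the 8, leaving 2 unmatched; no matching can do better.

2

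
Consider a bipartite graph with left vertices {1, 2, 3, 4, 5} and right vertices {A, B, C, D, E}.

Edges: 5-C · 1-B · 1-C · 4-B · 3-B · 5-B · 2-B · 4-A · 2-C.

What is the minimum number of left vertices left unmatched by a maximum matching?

2

A valid assignment of size 3: 1→C, 2→B, 4→A.
The set {1, 2, 3, 5} has only 2 neighbours ({B, C}), so by Hall's theorem at most 3 of the 5 left vertices can be matched.
That matches 3 of the 5, leaving 2 unmatched; no matching can do better.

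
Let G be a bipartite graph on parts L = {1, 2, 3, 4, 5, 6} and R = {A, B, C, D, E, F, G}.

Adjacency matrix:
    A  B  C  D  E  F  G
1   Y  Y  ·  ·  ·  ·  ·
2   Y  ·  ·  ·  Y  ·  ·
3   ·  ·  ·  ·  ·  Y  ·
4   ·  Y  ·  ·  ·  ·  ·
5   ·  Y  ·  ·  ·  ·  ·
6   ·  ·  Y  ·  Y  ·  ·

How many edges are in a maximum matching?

One maximum matching: 1-A, 2-E, 3-F, 4-B, 6-C.
The set {4, 5} has only 1 neighbour ({B}), so by Hall's theorem at most 5 of the 6 left vertices can be matched.

5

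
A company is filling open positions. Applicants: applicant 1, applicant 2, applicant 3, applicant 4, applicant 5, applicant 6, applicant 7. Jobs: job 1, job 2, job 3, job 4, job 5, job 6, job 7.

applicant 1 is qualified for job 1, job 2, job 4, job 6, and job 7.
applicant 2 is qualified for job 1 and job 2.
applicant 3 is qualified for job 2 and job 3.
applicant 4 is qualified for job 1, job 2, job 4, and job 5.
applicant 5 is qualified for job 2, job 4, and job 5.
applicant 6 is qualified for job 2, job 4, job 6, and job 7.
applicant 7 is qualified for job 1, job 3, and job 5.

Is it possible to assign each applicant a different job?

One maximum matching: applicant 1–job 7, applicant 2–job 1, applicant 3–job 2, applicant 4–job 5, applicant 5–job 4, applicant 6–job 6, applicant 7–job 3.
All 7 applicants are covered.

Yes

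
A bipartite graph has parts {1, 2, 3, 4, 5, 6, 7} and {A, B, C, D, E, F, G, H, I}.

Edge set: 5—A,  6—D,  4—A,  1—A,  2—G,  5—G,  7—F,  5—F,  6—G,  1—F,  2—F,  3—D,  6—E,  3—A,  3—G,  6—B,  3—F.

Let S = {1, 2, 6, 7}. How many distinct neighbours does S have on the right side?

6

The union of neighbours of {1, 2, 6, 7} is {A, B, D, E, F, G}, which has 6 elements.
Since |N(S)| = 6 ≥ |S| = 4, Hall's condition holds for this subset.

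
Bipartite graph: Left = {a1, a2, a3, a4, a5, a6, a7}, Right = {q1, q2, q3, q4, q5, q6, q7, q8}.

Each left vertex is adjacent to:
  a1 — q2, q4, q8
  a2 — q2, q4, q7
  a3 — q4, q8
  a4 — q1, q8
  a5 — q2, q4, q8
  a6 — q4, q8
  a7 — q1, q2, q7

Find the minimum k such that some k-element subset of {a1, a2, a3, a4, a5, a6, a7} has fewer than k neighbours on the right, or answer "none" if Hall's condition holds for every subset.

Take S = {a1, a3, a5, a6}. Its neighbourhood is {q2, q4, q8}, so |N(S)| = 3 < |S| = 4.
Every subset of size less than 4 has at least as many neighbours as members, so 4 is the minimum.

4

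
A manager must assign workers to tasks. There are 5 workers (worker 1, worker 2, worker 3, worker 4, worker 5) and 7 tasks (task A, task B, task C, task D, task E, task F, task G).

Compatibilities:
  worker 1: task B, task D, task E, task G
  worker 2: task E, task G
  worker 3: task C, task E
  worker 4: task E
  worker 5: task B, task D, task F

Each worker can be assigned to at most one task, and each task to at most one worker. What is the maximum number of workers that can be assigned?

5

One maximum matching: worker 1–task B, worker 2–task G, worker 3–task C, worker 4–task E, worker 5–task D.
This saturates every worker, so 5 is the maximum.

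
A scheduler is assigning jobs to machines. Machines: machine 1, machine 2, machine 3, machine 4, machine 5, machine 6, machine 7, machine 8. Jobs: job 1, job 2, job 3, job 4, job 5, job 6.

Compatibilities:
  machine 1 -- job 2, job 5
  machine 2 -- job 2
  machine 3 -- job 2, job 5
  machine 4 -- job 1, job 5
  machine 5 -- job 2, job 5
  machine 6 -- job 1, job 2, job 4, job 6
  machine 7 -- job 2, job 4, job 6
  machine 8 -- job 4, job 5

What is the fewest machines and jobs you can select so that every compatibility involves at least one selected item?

5

A maximum matching has 5 edges (e.g. machine 1–job 5, machine 2–job 2, machine 4–job 1, machine 6–job 4, machine 7–job 6).
By König's theorem the minimum vertex cover has the same size. One such cover is {job 1, job 2, job 4, job 5, job 6}.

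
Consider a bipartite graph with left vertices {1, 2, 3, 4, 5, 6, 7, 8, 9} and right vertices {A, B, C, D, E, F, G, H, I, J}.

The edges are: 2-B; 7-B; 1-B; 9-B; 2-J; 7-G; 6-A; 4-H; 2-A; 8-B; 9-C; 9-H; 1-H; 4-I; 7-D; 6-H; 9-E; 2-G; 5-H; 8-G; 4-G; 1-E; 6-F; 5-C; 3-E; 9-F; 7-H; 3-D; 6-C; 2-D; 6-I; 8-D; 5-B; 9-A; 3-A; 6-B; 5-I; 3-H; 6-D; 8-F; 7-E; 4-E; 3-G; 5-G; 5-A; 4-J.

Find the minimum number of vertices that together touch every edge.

9

{1, 2, 3, 4, 5, 6, 7, 8, 9} is a vertex cover of size 9: every edge has an endpoint in this set.
No smaller cover exists because 1–B, 2–J, 3–D, 4–I, 5–G, 6–H, 7–E, 8–F, 9–A is a matching of size 9, and a cover must include an endpoint of each of these disjoint edges (König's theorem).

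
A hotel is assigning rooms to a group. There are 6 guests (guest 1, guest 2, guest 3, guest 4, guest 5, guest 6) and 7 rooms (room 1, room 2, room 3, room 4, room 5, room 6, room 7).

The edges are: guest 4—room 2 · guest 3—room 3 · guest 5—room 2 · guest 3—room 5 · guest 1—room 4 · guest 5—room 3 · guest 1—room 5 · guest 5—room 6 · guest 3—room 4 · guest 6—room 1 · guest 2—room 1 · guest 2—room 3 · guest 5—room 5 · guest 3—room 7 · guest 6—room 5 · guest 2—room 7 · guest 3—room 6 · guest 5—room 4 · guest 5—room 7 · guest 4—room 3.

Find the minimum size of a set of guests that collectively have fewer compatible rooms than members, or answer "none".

none

A matching saturating every guest exists, for instance guest 1→room 5, guest 2→room 7, guest 3→room 3, guest 4→room 2, guest 5→room 4, guest 6→room 1.
By Hall's marriage theorem, this means |N(S)| ≥ |S| for every subset S, so no violating subset exists.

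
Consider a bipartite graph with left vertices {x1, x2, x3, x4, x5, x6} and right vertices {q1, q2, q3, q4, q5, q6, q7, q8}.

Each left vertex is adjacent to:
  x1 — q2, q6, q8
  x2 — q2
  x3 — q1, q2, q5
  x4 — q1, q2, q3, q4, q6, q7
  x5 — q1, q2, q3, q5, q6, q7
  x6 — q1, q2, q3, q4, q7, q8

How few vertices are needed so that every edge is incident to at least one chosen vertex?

A maximum matching has 6 edges (e.g. x1–q8, x2–q2, x3–q5, x4–q6, x5–q7, x6–q4).
By König's theorem the minimum vertex cover has the same size. One such cover is {x1, x2, x3, x4, x5, x6}.

6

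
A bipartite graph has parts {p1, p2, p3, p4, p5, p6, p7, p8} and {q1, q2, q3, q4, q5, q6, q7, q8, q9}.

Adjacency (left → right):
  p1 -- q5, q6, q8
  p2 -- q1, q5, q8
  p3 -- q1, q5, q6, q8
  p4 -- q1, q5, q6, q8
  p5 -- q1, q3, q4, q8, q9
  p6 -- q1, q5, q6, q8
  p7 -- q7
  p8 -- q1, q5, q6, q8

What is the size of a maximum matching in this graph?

One maximum matching: p1→q5, p2→q1, p3→q6, p4→q8, p5→q9, p7→q7.
The set {p1, p2, p3, p4, p6, p8} has only 4 neighbours ({q1, q5, q6, q8}), so by Hall's theorem at most 6 of the 8 left vertices can be matched.

6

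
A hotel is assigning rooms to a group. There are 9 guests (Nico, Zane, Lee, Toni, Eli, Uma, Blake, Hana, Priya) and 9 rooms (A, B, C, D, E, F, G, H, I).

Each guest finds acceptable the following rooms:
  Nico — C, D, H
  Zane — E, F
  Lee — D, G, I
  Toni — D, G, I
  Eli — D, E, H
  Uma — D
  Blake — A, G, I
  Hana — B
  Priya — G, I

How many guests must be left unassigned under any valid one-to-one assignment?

1

A valid assignment of size 8: Nico→C, Zane→F, Lee→G, Toni→I, Eli→E, Uma→D, Blake→A, Hana→B.
The set {Lee, Toni, Uma, Priya} has only 3 neighbours ({D, G, I}), so by Hall's theorem at most 8 of the 9 guests can be matched.
That matches 8 of the 9, leaving 1 unmatched; no matching can do better.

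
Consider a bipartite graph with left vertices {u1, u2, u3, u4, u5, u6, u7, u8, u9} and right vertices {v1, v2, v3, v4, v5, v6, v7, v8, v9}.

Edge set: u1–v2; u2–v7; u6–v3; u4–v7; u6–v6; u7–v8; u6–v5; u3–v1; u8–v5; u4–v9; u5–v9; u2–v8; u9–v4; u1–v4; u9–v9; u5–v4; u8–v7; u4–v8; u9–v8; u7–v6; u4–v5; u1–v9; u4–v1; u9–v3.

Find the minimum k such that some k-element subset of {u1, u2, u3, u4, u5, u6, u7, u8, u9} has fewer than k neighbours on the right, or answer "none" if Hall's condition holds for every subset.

none

A matching saturating every left vertex exists, for instance u1→v2, u2→v7, u3→v1, u4→v9, u5→v4, u6→v6, u7→v8, u8→v5, u9→v3.
By Hall's marriage theorem, this means |N(S)| ≥ |S| for every subset S, so no violating subset exists.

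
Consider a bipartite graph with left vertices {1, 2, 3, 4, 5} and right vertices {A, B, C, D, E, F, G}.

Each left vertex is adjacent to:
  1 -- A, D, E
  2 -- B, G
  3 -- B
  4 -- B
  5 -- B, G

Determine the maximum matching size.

3

A valid assignment of size 3: 1-E, 2-G, 3-B.
The set {2, 3, 4, 5} has only 2 neighbours ({B, G}), so by Hall's theorem at most 3 of the 5 left vertices can be matched.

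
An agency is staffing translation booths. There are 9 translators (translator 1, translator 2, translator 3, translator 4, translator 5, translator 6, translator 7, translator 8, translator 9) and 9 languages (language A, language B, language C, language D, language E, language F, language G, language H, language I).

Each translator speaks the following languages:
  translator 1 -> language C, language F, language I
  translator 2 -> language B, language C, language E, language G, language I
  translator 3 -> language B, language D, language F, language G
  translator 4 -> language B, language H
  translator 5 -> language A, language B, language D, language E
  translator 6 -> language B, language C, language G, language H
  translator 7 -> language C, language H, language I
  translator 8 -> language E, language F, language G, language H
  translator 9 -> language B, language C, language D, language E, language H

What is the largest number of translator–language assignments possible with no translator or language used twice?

9

For example, pair translator 1-language I, translator 2-language E, translator 3-language F, translator 4-language H, translator 5-language A, translator 6-language B, translator 7-language C, translator 8-language G, translator 9-language D.
All 9 translators are matched, so no larger matching exists.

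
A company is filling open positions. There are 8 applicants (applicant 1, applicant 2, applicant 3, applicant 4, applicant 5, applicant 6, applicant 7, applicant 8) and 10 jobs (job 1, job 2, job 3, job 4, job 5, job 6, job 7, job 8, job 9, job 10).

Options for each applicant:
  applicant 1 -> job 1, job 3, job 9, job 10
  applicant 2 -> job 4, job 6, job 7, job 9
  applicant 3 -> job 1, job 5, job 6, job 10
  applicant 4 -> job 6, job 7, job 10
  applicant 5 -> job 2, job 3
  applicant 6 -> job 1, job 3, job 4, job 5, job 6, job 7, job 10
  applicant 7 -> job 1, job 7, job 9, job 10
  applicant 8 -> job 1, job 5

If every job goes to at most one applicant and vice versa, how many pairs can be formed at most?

8

A valid assignment of size 8: applicant 1→job 9, applicant 2→job 4, applicant 3→job 6, applicant 4→job 7, applicant 5→job 2, applicant 6→job 5, applicant 7→job 10, applicant 8→job 1.
All 8 applicants are matched, so no larger matching exists.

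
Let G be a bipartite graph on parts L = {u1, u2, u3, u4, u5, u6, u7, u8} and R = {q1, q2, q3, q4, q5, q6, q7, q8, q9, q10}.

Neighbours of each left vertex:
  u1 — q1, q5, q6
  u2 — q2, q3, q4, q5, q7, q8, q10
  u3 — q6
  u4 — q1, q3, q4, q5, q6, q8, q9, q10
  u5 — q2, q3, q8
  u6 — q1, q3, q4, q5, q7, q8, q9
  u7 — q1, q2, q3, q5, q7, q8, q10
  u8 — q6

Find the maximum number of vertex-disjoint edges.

One maximum matching: u1–q5, u2–q4, u3–q6, u4–q9, u5–q8, u6–q1, u7–q7.
The set {u3, u8} has only 1 neighbour ({q6}), so by Hall's theorem at most 7 of the 8 left vertices can be matched.

7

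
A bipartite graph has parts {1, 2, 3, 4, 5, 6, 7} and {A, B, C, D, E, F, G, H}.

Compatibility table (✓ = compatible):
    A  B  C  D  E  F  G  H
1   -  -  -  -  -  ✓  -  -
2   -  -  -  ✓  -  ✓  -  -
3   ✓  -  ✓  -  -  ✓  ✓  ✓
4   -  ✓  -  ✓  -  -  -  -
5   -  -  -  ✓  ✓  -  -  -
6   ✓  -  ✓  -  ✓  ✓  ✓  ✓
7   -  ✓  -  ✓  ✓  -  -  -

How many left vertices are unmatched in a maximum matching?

1

One maximum matching: 1→F, 2→D, 3→A, 4→B, 5→E, 6→G.
The set {1, 2, 4, 5, 7} has only 4 neighbours ({B, D, E, F}), so by Hall's theorem at most 6 of the 7 left vertices can be matched.
That matches 6 of the 7, leaving 1 unmatched; no matching can do better.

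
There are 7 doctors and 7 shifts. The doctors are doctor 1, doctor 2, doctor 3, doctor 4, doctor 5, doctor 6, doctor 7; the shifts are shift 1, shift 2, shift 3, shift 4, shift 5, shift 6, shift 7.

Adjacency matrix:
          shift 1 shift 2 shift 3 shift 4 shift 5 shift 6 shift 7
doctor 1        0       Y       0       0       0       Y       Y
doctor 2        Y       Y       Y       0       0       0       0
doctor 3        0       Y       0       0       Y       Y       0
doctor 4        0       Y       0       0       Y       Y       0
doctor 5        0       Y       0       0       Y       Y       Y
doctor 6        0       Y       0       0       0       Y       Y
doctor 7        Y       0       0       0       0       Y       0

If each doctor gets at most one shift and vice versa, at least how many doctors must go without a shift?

1

A valid assignment of size 6: doctor 1→shift 7, doctor 2→shift 3, doctor 3→shift 2, doctor 4→shift 5, doctor 5→shift 6, doctor 7→shift 1.
The set {doctor 1, doctor 3, doctor 4, doctor 5, doctor 6} has only 4 neighbours ({shift 2, shift 5, shift 6, shift 7}), so by Hall's theorem at most 6 of the 7 doctors can be matched.
That matches 6 of the 7, leaving 1 unmatched; no matching can do better.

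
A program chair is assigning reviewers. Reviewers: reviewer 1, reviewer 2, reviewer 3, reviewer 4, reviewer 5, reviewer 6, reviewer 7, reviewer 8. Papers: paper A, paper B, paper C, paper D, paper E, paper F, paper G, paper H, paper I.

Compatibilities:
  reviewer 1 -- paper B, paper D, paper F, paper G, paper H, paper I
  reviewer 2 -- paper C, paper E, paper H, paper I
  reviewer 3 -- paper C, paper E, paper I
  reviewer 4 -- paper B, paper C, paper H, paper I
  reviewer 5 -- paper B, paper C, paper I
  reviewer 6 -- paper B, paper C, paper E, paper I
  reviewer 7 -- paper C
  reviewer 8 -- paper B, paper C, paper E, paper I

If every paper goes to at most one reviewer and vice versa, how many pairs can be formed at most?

One maximum matching: reviewer 1–paper G, reviewer 2–paper H, reviewer 3–paper E, reviewer 4–paper C, reviewer 5–paper B, reviewer 6–paper I.
The set {reviewer 2, reviewer 3, reviewer 4, reviewer 5, reviewer 6, reviewer 7, reviewer 8} has only 5 neighbours ({paper B, paper C, paper E, paper H, paper I}), so by Hall's theorem at most 6 of the 8 reviewers can be matched.

6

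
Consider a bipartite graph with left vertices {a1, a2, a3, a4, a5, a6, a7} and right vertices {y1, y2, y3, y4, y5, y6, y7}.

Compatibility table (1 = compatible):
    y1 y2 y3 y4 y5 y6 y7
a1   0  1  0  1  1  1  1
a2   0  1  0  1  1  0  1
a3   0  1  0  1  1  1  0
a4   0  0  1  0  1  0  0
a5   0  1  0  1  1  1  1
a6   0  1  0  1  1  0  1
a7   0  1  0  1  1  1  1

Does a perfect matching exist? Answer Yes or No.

The set {a1, a2, a3, a5, a6, a7} has only 5 neighbours ({y2, y4, y5, y6, y7}), so by Hall's theorem at most 6 of the 7 left vertices can be matched.
Hence no matching covers every left vertex.

No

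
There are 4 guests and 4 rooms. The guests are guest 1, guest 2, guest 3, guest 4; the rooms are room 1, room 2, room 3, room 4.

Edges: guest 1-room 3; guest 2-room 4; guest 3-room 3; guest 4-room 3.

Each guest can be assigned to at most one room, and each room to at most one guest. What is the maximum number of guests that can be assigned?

A valid assignment of size 2: guest 1→room 3, guest 2→room 4.
The set {guest 1, guest 3, guest 4} has only 1 neighbour ({room 3}), so by Hall's theorem at most 2 of the 4 guests can be matched.

2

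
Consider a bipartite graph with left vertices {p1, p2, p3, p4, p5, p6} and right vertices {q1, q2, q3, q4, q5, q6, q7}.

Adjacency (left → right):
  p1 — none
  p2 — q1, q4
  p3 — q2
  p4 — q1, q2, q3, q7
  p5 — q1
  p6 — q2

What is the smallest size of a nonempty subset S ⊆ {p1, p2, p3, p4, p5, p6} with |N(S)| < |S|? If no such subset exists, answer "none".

1

Take S = {p1}. Its neighbourhood is {}, so |N(S)| = 0 < |S| = 1.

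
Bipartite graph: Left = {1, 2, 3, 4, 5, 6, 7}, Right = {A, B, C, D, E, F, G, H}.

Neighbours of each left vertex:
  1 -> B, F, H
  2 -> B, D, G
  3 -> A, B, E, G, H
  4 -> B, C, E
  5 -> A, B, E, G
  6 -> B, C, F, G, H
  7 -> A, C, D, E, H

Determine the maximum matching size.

7

A valid assignment of size 7: 1-F, 2-B, 3-G, 4-C, 5-E, 6-H, 7-A.
This saturates every left vertex, so 7 is the maximum.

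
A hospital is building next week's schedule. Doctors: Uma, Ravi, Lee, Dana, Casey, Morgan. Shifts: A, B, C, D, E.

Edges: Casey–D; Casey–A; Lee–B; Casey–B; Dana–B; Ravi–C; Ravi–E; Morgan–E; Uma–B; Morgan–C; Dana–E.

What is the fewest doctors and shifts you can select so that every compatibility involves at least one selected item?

4

{Casey, B, C, E} is a vertex cover of size 4: every edge has an endpoint in this set.
No smaller cover exists because Uma–B, Ravi–C, Dana–E, Casey–D is a matching of size 4, and a cover must include an endpoint of each of these disjoint edges (König's theorem).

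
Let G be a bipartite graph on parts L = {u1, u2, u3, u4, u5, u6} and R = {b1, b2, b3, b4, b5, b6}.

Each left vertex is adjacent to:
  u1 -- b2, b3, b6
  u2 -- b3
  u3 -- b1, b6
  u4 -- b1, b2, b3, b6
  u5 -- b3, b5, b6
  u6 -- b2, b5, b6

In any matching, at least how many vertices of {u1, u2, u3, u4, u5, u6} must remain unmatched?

1

A valid assignment of size 5: u1→b2, u2→b3, u3→b1, u4→b6, u5→b5.
The set {u1, u2, u3, u4, u5, u6} has only 5 neighbours ({b1, b2, b3, b5, b6}), so by Hall's theorem at most 5 of the 6 left vertices can be matched.
That matches 5 of the 6, leaving 1 unmatched; no matching can do better.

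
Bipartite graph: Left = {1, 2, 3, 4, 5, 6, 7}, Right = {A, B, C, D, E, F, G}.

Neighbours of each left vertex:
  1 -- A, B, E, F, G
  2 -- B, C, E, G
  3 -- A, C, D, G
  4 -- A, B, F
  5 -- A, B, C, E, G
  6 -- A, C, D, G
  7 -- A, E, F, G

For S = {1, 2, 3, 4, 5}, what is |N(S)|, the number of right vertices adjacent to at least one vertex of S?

7

The union of neighbours of {1, 2, 3, 4, 5} is {A, B, C, D, E, F, G}, which has 7 elements.
Since |N(S)| = 7 ≥ |S| = 5, Hall's condition holds for this subset.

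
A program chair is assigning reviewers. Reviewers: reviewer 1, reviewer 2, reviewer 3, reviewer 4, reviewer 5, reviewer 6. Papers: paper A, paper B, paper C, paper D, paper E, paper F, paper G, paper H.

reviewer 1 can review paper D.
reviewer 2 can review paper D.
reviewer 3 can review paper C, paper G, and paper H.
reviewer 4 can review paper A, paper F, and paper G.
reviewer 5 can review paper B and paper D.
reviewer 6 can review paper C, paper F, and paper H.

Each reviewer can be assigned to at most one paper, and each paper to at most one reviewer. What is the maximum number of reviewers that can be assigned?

5

A valid assignment of size 5: reviewer 1–paper D, reviewer 3–paper C, reviewer 4–paper F, reviewer 5–paper B, reviewer 6–paper H.
The set {reviewer 1, reviewer 2} has only 1 neighbour ({paper D}), so by Hall's theorem at most 5 of the 6 reviewers can be matched.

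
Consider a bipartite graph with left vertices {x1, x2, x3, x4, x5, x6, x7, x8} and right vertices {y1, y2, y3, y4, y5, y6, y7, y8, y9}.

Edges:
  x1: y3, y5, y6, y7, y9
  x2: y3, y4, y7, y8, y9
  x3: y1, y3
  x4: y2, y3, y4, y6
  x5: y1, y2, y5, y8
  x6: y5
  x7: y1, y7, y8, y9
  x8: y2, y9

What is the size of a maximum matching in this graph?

One maximum matching: x1→y6, x2→y9, x3→y3, x4→y4, x5→y1, x6→y5, x7→y7, x8→y2.
This saturates every left vertex, so 8 is the maximum.

8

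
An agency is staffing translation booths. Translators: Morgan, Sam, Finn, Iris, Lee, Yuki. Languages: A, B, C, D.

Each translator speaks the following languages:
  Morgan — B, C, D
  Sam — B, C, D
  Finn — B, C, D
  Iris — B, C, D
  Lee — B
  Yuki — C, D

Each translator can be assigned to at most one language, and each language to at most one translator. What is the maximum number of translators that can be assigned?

A valid assignment of size 3: Morgan–D, Sam–C, Finn–B.
The set {Morgan, Sam, Finn, Iris, Lee, Yuki} has only 3 neighbours ({B, C, D}), so by Hall's theorem at most 3 of the 6 translators can be matched.

3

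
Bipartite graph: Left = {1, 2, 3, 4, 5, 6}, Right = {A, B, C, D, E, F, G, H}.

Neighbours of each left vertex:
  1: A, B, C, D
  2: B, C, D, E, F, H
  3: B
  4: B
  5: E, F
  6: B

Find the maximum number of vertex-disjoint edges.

4

One maximum matching: 1-C, 2-H, 3-B, 5-E.
The set {3, 4, 6} has only 1 neighbour ({B}), so by Hall's theorem at most 4 of the 6 left vertices can be matched.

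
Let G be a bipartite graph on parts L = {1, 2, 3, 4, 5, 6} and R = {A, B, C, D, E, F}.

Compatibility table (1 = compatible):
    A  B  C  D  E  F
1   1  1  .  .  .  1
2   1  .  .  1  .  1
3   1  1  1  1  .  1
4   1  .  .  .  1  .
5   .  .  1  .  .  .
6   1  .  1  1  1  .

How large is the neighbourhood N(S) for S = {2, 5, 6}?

5

The union of neighbours of {2, 5, 6} is {A, C, D, E, F}, which has 5 elements.
Since |N(S)| = 5 ≥ |S| = 3, Hall's condition holds for this subset.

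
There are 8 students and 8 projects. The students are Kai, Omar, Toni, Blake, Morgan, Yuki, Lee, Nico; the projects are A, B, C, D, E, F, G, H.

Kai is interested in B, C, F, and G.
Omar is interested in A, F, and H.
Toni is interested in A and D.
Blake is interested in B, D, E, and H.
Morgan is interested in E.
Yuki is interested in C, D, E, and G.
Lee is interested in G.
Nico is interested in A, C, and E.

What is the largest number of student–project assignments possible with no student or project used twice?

One maximum matching: Kai-F, Omar-H, Toni-A, Blake-B, Morgan-E, Yuki-D, Lee-G, Nico-C.
All 8 students are matched, so no larger matching exists.

8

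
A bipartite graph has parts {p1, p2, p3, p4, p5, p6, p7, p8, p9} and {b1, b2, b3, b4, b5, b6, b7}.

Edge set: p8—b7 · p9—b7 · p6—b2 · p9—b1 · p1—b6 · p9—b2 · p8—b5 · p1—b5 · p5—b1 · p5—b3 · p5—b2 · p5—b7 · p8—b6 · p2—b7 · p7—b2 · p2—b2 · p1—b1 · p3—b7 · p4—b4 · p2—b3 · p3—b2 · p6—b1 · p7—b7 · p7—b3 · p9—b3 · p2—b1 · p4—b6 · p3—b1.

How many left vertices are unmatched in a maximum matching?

2

One maximum matching: p1–b6, p2–b3, p3–b7, p4–b4, p5–b1, p6–b2, p8–b5.
The set {p2, p3, p5, p6, p7, p9} has only 4 neighbours ({b1, b2, b3, b7}), so by Hall's theorem at most 7 of the 9 left vertices can be matched.
That matches 7 of the 9, leaving 2 unmatched; no matching can do better.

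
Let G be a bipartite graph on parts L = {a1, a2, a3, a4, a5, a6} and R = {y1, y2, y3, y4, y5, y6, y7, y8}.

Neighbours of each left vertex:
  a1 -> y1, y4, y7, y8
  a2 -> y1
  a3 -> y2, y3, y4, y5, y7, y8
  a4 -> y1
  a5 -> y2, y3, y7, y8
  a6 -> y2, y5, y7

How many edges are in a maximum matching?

A valid assignment of size 5: a1–y8, a2–y1, a3–y4, a5–y3, a6–y7.
The set {a2, a4} has only 1 neighbour ({y1}), so by Hall's theorem at most 5 of the 6 left vertices can be matched.

5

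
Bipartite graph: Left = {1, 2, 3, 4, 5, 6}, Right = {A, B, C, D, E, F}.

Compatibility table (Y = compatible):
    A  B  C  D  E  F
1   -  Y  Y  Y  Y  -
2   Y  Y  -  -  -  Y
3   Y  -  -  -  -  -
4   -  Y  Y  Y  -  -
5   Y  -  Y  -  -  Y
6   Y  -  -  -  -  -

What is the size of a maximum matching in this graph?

A valid assignment of size 5: 1–E, 2–B, 3–A, 4–C, 5–F.
The set {3, 6} has only 1 neighbour ({A}), so by Hall's theorem at most 5 of the 6 left vertices can be matched.

5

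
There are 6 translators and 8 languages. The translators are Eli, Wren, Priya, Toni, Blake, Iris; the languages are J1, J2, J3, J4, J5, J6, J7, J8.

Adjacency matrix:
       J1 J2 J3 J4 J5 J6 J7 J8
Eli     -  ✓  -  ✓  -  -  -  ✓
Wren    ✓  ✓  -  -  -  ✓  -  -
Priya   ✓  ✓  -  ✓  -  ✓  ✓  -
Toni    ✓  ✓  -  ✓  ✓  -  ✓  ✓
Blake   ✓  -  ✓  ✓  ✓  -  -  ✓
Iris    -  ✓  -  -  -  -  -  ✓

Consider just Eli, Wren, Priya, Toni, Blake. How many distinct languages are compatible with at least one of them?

The union of neighbours of {Eli, Wren, Priya, Toni, Blake} is {J1, J2, J3, J4, J5, J6, J7, J8}, which has 8 elements.
Since |N(S)| = 8 ≥ |S| = 5, Hall's condition holds for this subset.

8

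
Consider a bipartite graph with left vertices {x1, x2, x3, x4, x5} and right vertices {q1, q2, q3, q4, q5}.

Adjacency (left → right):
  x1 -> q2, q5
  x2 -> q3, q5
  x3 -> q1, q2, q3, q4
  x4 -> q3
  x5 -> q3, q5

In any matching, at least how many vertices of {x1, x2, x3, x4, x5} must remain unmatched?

1

One maximum matching: x1→q2, x2→q5, x3→q4, x4→q3.
The set {x2, x4, x5} has only 2 neighbours ({q3, q5}), so by Hall's theorem at most 4 of the 5 left vertices can be matched.
That matches 4 of the 5, leaving 1 unmatched; no matching can do better.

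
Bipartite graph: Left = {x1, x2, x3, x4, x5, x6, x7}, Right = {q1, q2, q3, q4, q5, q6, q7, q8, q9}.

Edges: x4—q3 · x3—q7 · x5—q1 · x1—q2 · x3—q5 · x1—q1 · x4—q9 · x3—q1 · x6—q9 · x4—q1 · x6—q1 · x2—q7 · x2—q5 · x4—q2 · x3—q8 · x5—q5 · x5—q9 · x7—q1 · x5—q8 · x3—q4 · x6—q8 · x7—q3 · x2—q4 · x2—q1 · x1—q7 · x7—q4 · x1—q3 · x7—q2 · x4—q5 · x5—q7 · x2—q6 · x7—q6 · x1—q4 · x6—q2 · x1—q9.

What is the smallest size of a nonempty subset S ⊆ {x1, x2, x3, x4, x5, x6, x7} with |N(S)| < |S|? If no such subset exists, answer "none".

A matching saturating every left vertex exists, for instance x1→q9, x2→q4, x3→q1, x4→q3, x5→q7, x6→q8, x7→q6.
By Hall's marriage theorem, this means |N(S)| ≥ |S| for every subset S, so no violating subset exists.

none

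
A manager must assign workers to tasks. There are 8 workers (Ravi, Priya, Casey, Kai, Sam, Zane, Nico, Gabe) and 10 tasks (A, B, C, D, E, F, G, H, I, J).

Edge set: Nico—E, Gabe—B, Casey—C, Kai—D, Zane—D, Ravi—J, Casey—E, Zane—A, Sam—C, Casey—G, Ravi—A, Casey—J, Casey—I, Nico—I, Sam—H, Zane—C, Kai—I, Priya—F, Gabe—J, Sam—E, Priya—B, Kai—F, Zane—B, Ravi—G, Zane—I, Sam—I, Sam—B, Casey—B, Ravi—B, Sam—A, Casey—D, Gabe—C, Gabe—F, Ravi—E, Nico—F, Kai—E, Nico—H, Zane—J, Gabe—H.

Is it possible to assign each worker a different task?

Yes

One maximum matching: Ravi–G, Priya–B, Casey–E, Kai–D, Sam–H, Zane–A, Nico–F, Gabe–J.
All 8 workers are covered.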